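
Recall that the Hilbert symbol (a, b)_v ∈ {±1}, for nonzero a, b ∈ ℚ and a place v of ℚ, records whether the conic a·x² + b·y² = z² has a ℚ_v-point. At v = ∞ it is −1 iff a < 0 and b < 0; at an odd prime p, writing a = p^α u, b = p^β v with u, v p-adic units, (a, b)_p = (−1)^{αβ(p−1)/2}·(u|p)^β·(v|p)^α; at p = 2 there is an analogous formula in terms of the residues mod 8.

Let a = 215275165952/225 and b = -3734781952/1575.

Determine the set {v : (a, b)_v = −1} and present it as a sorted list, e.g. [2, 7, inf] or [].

(a, b) ≡ (2909753, -1595671) mod (ℚ^×)²; places V = {2, 3, 5, 7, 11, 17, 23, 31, 53, ∞}.
(a,b)_7: α=1, u≡5; β=-1, v≡1 (mod 7); (5|7)=-1, (1|7)=+1; sign (−1)^1·-1^-1·+1^1 = +1.
(a,b)_53: α=1, u≡47; β=1, v≡32 (mod 53); (47|53)=+1, (32|53)=-1; sign (−1)^0·+1^1·-1^1 = -1.
(a,b)_∞: sgn(2909753)=+, sgn(-1595671)=−, so +1.
(a,b)_5: α=-2, u≡3; β=-2, v≡1 (mod 5); (3|5)=-1, (1|5)=+1; sign (−1)^0·-1^-2·+1^-2 = +1.
(a,b)_31: α=1, u≡12; β=0, v≡6 (mod 31); (12|31)=-1, (6|31)=-1; sign (−1)^0·-1^0·-1^1 = -1.
(a,b)_23: α=1, u≡20; β=1, v≡14 (mod 23); (20|23)=-1, (14|23)=-1; sign (−1)^1·-1^1·-1^1 = -1.
(a,b)_11: α=1, u≡2; β=1, v≡8 (mod 11); (2|11)=-1, (8|11)=-1; sign (−1)^1·-1^1·-1^1 = -1.
(a,b)_2: α=8, β=14; u≡1, v≡1 (mod 8); ε(u)ε(v)=0·0, αω(v)=8·0, βω(u)=14·0; sum ≡ 0  ⇒  +1.
(a,b)_3: α=-2, u≡2; β=-2, v≡2 (mod 3); (2|3)=-1, (2|3)=-1; sign (−1)^0·-1^-2·-1^-2 = +1.
(a,b)_17: α=2, u≡4; β=1, v≡14 (mod 17); (4|17)=+1, (14|17)=-1; sign (−1)^0·+1^1·-1^2 = +1.
(2909753, -1595671 / ℚ) ramifies at {11, 23, 31, 53}: a division algebra.

[11, 23, 31, 53]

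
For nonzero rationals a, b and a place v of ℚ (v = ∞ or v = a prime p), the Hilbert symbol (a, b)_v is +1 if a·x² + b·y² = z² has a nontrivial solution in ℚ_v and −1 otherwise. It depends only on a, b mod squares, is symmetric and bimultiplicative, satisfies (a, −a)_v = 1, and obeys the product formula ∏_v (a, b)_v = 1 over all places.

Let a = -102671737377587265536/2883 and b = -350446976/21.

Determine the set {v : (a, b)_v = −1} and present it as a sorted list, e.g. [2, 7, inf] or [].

(a, b) ≡ (-627, -7854) mod (ℚ^×)²; places V = {2, 3, 7, 11, 17, 19, 31, ∞}.
(a,b)_11: α=11, u≡4; β=5, v≡9 (mod 11); (4|11)=+1, (9|11)=+1; sign (−1)^1·+1^5·+1^11 = -1.
(a,b)_31: α=-2, u≡29; β=0, v≡16 (mod 31); (29|31)=-1, (16|31)=+1; sign (−1)^0·-1^0·+1^-2 = +1.
(a,b)_2: α=16, β=7; u≡5, v≡1 (mod 8); ε(u)ε(v)=0·0, αω(v)=16·0, βω(u)=7·1; sum ≡ 1  ⇒  -1.
(a,b)_∞: sgn(-627)=−, sgn(-7854)=−, so -1.
(a,b)_3: α=-1, u≡1; β=-1, v≡1 (mod 3); (1|3)=+1, (1|3)=+1; sign (−1)^1·+1^-1·+1^-1 = -1.
(a,b)_7: α=0, u≡5; β=-1, v≡3 (mod 7); (5|7)=-1, (3|7)=-1; sign (−1)^0·-1^-1·-1^0 = -1.
(a,b)_19: α=1, u≡9; β=0, v≡3 (mod 19); (9|19)=+1, (3|19)=-1; sign (−1)^0·+1^0·-1^1 = -1.
(a,b)_17: α=2, u≡1; β=1, v≡3 (mod 17); (1|17)=+1, (3|17)=-1; sign (−1)^0·+1^1·-1^2 = +1.
Ram(-627, -7854) = {2, 3, 7, 11, 19, ∞}; no ℚ_2-point on the conic.

[2, 3, 7, 11, 19, inf]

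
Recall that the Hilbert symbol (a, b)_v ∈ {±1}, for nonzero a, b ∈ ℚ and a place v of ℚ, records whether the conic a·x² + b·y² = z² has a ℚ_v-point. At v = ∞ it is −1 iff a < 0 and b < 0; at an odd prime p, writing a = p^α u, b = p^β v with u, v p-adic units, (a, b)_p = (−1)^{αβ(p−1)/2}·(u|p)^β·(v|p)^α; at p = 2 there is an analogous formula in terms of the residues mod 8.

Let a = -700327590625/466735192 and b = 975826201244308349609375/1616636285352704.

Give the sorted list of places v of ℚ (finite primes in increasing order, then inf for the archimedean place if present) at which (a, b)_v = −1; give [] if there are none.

[2, 5, 11, 13]

Mod squares: a ≡ -24310, b ≡ 253. Check v ∈ {∞, 2, 5, 7, 11, 13, 17, 19, 23, 47, 53}.
v=13: a=13^1·(≡8), b=13^2·(≡5) mod 13; (8|13)=-1, (5|13)=-1; (−1)^{1·2·6}·(-1)^2·(-1)^1 = -1.
v=23: a=23^0·(≡13), b=23^1·(≡19) mod 23; (13|23)=+1, (19|23)=-1; (−1)^{0·1·11}·(+1)^1·(-1)^0 = +1.
v=2: v_2(a)=-3, v_2(b)=-8; units ≡ 5, 5 (mod 8); ε·ε+αω+βω = 0·0+-3·1+-8·1 ≡ 1  ⇒  (a,b)_2 = -1.
v=5: a=5^5·(≡3), b=5^12·(≡3) mod 5; (3|5)=-1, (3|5)=-1; (−1)^{5·12·2}·(-1)^12·(-1)^5 = -1.
v=11: a=11^-1·(≡9), b=11^-1·(≡5) mod 11; (9|11)=+1, (5|11)=+1; (−1)^{-1·-1·5}·(+1)^-1·(+1)^-1 = -1.
v=7: a=7^-4·(≡1), b=7^-6·(≡4) mod 7; (1|7)=+1, (4|7)=+1; (−1)^{-4·-6·3}·(+1)^-6·(+1)^-4 = +1.
v=47: a=47^-2·(≡7), b=47^-4·(≡24) mod 47; (7|47)=+1, (24|47)=+1; (−1)^{-2·-4·23}·(+1)^-4·(+1)^-2 = +1.
v=∞: -24310 < 0 and 253 > 0  ⇒  (a,b)_∞ = +1.
v=19: a=19^2·(≡10), b=19^4·(≡5) mod 19; (10|19)=-1, (5|19)=+1; (−1)^{2·4·9}·(-1)^4·(+1)^2 = +1.
v=53: a=53^2·(≡44), b=53^4·(≡32) mod 53; (44|53)=+1, (32|53)=-1; (−1)^{2·4·26}·(+1)^4·(-1)^2 = +1.
v=17: a=17^1·(≡16), b=17^0·(≡8) mod 17; (16|17)=+1, (8|17)=+1; (−1)^{1·0·8}·(+1)^0·(+1)^1 = +1.
(-24310, 253 / ℚ) ramifies at {2, 5, 11, 13}: a division algebra.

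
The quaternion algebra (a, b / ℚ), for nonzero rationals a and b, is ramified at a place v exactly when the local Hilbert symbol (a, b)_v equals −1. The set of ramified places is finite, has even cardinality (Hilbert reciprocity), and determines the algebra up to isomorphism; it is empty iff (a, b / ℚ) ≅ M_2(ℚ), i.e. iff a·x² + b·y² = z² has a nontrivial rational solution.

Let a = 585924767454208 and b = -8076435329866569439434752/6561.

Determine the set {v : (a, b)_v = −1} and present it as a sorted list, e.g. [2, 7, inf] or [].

[2, 41]

Mod squares: a ≡ 13, b ≡ -59942. Check v ∈ {∞, 2, 3, 7, 13, 17, 19, 41, 43}.
v=43: a=43^2·(≡24), b=43^3·(≡4) mod 43; (24|43)=+1, (4|43)=+1; (−1)^{2·3·21}·(+1)^3·(+1)^2 = +1.
v=17: a=17^2·(≡1), b=17^3·(≡3) mod 17; (1|17)=+1, (3|17)=-1; (−1)^{2·3·8}·(+1)^3·(-1)^2 = +1.
v=7: a=7^2·(≡3), b=7^4·(≡6) mod 7; (3|7)=-1, (6|7)=-1; (−1)^{2·4·3}·(-1)^4·(-1)^2 = +1.
v=2: v_2(a)=10, v_2(b)=11; units ≡ 5, 5 (mod 8); ε·ε+αω+βω = 0·0+10·1+11·1 ≡ 1  ⇒  (a,b)_2 = -1.
v=19: a=19^0·(≡12), b=19^2·(≡3) mod 19; (12|19)=-1, (3|19)=-1; (−1)^{0·2·9}·(-1)^2·(-1)^0 = +1.
v=∞: 13 > 0 and -59942 < 0  ⇒  (a,b)_∞ = +1.
v=13: a=13^1·(≡12), b=13^2·(≡12) mod 13; (12|13)=+1, (12|13)=+1; (−1)^{1·2·6}·(+1)^2·(+1)^1 = +1.
v=3: a=3^0·(≡1), b=3^-8·(≡1) mod 3; (1|3)=+1, (1|3)=+1; (−1)^{0·-8·1}·(+1)^-8·(+1)^0 = +1.
v=41: a=41^2·(≡29), b=41^3·(≡7) mod 41; (29|41)=-1, (7|41)=-1; (−1)^{2·3·20}·(-1)^3·(-1)^2 = -1.
(13, -59942 / ℚ) ramifies at {2, 41}: a division algebra.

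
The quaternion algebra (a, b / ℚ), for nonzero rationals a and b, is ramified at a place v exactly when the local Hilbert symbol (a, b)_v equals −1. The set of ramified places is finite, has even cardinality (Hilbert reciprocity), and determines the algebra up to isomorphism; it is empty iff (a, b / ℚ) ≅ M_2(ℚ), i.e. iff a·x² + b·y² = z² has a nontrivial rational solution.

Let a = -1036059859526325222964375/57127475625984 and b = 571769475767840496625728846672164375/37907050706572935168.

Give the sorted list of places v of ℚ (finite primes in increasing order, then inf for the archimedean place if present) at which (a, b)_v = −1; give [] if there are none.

[7, 13]

(a, b) ≡ (-7, 286) mod (ℚ^×)²; places V = {2, 3, 5, 7, 11, 13, 23, 37, 43, ∞}.
(a,b)_2: α=-14, β=-27; u≡1, v≡7 (mod 8); ε(u)ε(v)=0·1, αω(v)=-14·0, βω(u)=-27·0; sum ≡ 0  ⇒  +1.
(a,b)_13: α=4, u≡7; β=7, v≡1 (mod 13); (7|13)=-1, (1|13)=+1; sign (−1)^0·-1^7·+1^4 = -1.
(a,b)_7: α=1, u≡6; β=0, v≡6 (mod 7); (6|7)=-1, (6|7)=-1; sign (−1)^0·-1^0·-1^1 = -1.
(a,b)_23: α=0, u≡18; β=2, v≡20 (mod 23); (18|23)=+1, (20|23)=-1; sign (−1)^0·+1^2·-1^0 = +1.
(a,b)_43: α=4, u≡17; β=8, v≡29 (mod 43); (17|43)=+1, (29|43)=-1; sign (−1)^0·+1^8·-1^4 = +1.
(a,b)_∞: sgn(-7)=−, sgn(286)=+, so +1.
(a,b)_37: α=2, u≡26; β=0, v≡28 (mod 37); (26|37)=+1, (28|37)=+1; sign (−1)^0·+1^0·+1^2 = +1.
(a,b)_5: α=4, u≡3; β=4, v≡1 (mod 5); (3|5)=-1, (1|5)=+1; sign (−1)^0·-1^4·+1^4 = +1.
(a,b)_3: α=-20, u≡2; β=-24, v≡1 (mod 3); (2|3)=-1, (1|3)=+1; sign (−1)^0·-1^-24·+1^-20 = +1.
(a,b)_11: α=6, u≡4; β=9, v≡5 (mod 11); (4|11)=+1, (5|11)=+1; sign (−1)^0·+1^9·+1^6 = +1.
Ram(-7, 286) = {7, 13}; no ℚ_7-point on the conic.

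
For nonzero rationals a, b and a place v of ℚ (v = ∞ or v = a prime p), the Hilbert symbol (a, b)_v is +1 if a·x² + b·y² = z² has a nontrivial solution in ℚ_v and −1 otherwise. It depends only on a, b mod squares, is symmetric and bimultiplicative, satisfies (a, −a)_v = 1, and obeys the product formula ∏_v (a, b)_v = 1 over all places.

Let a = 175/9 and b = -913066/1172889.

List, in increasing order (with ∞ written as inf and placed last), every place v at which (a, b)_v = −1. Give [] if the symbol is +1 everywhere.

[2, 11]

(a, b) ≡ (7, -154) mod (ℚ^×)²; places V = {2, 3, 5, 7, 11, 19, ∞}.
(a,b)_19: α=0, u≡11; β=-4, v≡4 (mod 19); (11|19)=+1, (4|19)=+1; sign (−1)^0·+1^-4·+1^0 = +1.
(a,b)_3: α=-2, u≡1; β=-2, v≡2 (mod 3); (1|3)=+1, (2|3)=-1; sign (−1)^0·+1^-2·-1^-2 = +1.
(a,b)_∞: sgn(7)=+, sgn(-154)=−, so +1.
(a,b)_11: α=0, u≡6; β=3, v≡6 (mod 11); (6|11)=-1, (6|11)=-1; sign (−1)^0·-1^3·-1^0 = -1.
(a,b)_2: α=0, β=1; u≡7, v≡3 (mod 8); ε(u)ε(v)=1·1, αω(v)=0·1, βω(u)=1·0; sum ≡ 1  ⇒  -1.
(a,b)_5: α=2, u≡3; β=0, v≡1 (mod 5); (3|5)=-1, (1|5)=+1; sign (−1)^0·-1^0·+1^2 = +1.
(a,b)_7: α=1, u≡2; β=3, v≡3 (mod 7); (2|7)=+1, (3|7)=-1; sign (−1)^1·+1^3·-1^1 = +1.
Ram(7, -154) = {2, 11}; no ℚ_2-point on the conic.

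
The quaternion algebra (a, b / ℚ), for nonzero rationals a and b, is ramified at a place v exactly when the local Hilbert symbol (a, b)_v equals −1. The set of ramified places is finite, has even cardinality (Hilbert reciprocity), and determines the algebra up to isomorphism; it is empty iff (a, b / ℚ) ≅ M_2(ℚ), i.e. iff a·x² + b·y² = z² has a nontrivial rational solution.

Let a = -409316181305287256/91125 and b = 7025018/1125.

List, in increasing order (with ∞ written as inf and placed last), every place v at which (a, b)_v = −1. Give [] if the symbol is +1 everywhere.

[5, 7, 11, 13]

(a, b) ≡ (-41470, 290290) mod (ℚ^×)²; places V = {2, 3, 5, 7, 11, 13, 29, ∞}.
(a,b)_13: α=3, u≡6; β=1, v≡4 (mod 13); (6|13)=-1, (4|13)=+1; sign (−1)^0·-1^1·+1^3 = -1.
(a,b)_7: α=2, u≡3; β=1, v≡1 (mod 7); (3|7)=-1, (1|7)=+1; sign (−1)^0·-1^1·+1^2 = -1.
(a,b)_2: α=3, β=1; u≡1, v≡1 (mod 8); ε(u)ε(v)=0·0, αω(v)=3·0, βω(u)=1·0; sum ≡ 0  ⇒  +1.
(a,b)_∞: sgn(-41470)=−, sgn(290290)=+, so +1.
(a,b)_11: α=7, u≡9; β=3, v≡3 (mod 11); (9|11)=+1, (3|11)=+1; sign (−1)^1·+1^3·+1^7 = -1.
(a,b)_5: α=-3, u≡1; β=-3, v≡2 (mod 5); (1|5)=+1, (2|5)=-1; sign (−1)^0·+1^-3·-1^-3 = -1.
(a,b)_3: α=-6, u≡2; β=-2, v≡1 (mod 3); (2|3)=-1, (1|3)=+1; sign (−1)^0·-1^-2·+1^-6 = +1.
(a,b)_29: α=3, u≡6; β=1, v≡4 (mod 29); (6|29)=+1, (4|29)=+1; sign (−1)^0·+1^1·+1^3 = +1.
|Ram(-41470, 290290)| = 4, even; anisotropic at {5, 7, 11, 13}.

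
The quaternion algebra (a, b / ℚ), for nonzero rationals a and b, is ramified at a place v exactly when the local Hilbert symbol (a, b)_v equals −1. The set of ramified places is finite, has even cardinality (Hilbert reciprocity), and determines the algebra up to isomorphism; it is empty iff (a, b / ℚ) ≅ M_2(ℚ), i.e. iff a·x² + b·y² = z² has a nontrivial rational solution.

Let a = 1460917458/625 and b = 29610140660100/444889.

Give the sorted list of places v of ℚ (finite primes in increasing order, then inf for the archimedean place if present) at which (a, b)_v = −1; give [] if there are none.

(a, b) ≡ (2, 1001) mod (ℚ^×)²; places V = {2, 3, 5, 7, 11, 13, 23, 29, ∞}.
(a,b)_3: α=6, u≡2; β=6, v≡2 (mod 3); (2|3)=-1, (2|3)=-1; sign (−1)^0·-1^6·-1^6 = +1.
(a,b)_13: α=2, u≡2; β=3, v≡12 (mod 13); (2|13)=-1, (12|13)=+1; sign (−1)^0·-1^3·+1^2 = -1.
(a,b)_5: α=-4, u≡3; β=2, v≡1 (mod 5); (3|5)=-1, (1|5)=+1; sign (−1)^0·-1^2·+1^-4 = +1.
(a,b)_2: α=1, β=2; u≡1, v≡1 (mod 8); ε(u)ε(v)=0·0, αω(v)=1·0, βω(u)=2·0; sum ≡ 0  ⇒  +1.
(a,b)_∞: sgn(2)=+, sgn(1001)=+, so +1.
(a,b)_7: α=2, u≡2; β=5, v≡5 (mod 7); (2|7)=+1, (5|7)=-1; sign (−1)^0·+1^5·-1^2 = +1.
(a,b)_11: α=2, u≡6; β=1, v≡4 (mod 11); (6|11)=-1, (4|11)=+1; sign (−1)^0·-1^1·+1^2 = -1.
(a,b)_23: α=0, u≡2; β=-2, v≡13 (mod 23); (2|23)=+1, (13|23)=+1; sign (−1)^0·+1^-2·+1^0 = +1.
(a,b)_29: α=0, u≡11; β=-2, v≡12 (mod 29); (11|29)=-1, (12|29)=-1; sign (−1)^0·-1^-2·-1^0 = +1.
Ram(2, 1001) = {11, 13}; no ℚ_11-point on the conic.

[11, 13]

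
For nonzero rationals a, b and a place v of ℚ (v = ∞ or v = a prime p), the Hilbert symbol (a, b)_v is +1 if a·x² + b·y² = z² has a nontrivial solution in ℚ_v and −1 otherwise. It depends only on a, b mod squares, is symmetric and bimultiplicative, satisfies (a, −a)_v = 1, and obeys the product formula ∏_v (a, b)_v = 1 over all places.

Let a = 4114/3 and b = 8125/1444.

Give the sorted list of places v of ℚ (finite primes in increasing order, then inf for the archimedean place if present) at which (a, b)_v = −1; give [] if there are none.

[2, 13]

Mod squares: a ≡ 102, b ≡ 13. Check v ∈ {∞, 2, 3, 5, 11, 13, 17, 19}.
v=13: a=13^0·(≡2), b=13^1·(≡1) mod 13; (2|13)=-1, (1|13)=+1; (−1)^{0·1·6}·(-1)^1·(+1)^0 = -1.
v=11: a=11^2·(≡4), b=11^0·(≡6) mod 11; (4|11)=+1, (6|11)=-1; (−1)^{2·0·5}·(+1)^0·(-1)^2 = +1.
v=2: v_2(a)=1, v_2(b)=-2; units ≡ 3, 5 (mod 8); ε·ε+αω+βω = 1·0+1·1+-2·1 ≡ 1  ⇒  (a,b)_2 = -1.
v=3: a=3^-1·(≡1), b=3^0·(≡1) mod 3; (1|3)=+1, (1|3)=+1; (−1)^{-1·0·1}·(+1)^0·(+1)^-1 = +1.
v=17: a=17^1·(≡7), b=17^0·(≡1) mod 17; (7|17)=-1, (1|17)=+1; (−1)^{1·0·8}·(-1)^0·(+1)^1 = +1.
v=∞: 102 > 0 and 13 > 0  ⇒  (a,b)_∞ = +1.
v=19: a=19^0·(≡16), b=19^-2·(≡3) mod 19; (16|19)=+1, (3|19)=-1; (−1)^{0·-2·9}·(+1)^-2·(-1)^0 = +1.
v=5: a=5^0·(≡3), b=5^4·(≡2) mod 5; (3|5)=-1, (2|5)=-1; (−1)^{0·4·2}·(-1)^4·(-1)^0 = +1.
Ram(102, 13) = {2, 13}; no ℚ_2-point on the conic.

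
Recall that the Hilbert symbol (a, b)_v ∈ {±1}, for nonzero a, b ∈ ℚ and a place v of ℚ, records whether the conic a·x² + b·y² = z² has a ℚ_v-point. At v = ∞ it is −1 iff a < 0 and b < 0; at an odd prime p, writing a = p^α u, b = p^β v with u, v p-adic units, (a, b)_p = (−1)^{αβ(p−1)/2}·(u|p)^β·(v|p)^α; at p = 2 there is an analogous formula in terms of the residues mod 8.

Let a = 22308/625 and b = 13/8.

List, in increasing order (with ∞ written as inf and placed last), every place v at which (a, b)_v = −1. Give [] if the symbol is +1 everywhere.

[3, 13]

Mod squares: a ≡ 33, b ≡ 26. Check v ∈ {∞, 2, 3, 5, 11, 13}.
v=13: a=13^2·(≡2), b=13^1·(≡5) mod 13; (2|13)=-1, (5|13)=-1; (−1)^{2·1·6}·(-1)^1·(-1)^2 = -1.
v=5: a=5^-4·(≡3), b=5^0·(≡1) mod 5; (3|5)=-1, (1|5)=+1; (−1)^{-4·0·2}·(-1)^0·(+1)^-4 = +1.
v=11: a=11^1·(≡9), b=11^0·(≡3) mod 11; (9|11)=+1, (3|11)=+1; (−1)^{1·0·5}·(+1)^0·(+1)^1 = +1.
v=∞: 33 > 0 and 26 > 0  ⇒  (a,b)_∞ = +1.
v=3: a=3^1·(≡2), b=3^0·(≡2) mod 3; (2|3)=-1, (2|3)=-1; (−1)^{1·0·1}·(-1)^0·(-1)^1 = -1.
v=2: v_2(a)=2, v_2(b)=-3; units ≡ 1, 5 (mod 8); ε·ε+αω+βω = 0·0+2·1+-3·0 ≡ 0  ⇒  (a,b)_2 = +1.
(33, 26 / ℚ) ramifies at {3, 13}: a division algebra.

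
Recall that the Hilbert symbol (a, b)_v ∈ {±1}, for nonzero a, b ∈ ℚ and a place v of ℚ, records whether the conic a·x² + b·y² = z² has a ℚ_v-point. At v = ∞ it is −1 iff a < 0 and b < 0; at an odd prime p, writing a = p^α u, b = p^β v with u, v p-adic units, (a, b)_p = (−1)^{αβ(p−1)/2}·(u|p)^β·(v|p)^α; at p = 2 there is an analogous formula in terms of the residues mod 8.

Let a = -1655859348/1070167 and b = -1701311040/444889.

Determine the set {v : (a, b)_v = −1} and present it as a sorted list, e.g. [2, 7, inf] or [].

(a, b) ≡ (-91, -36465) mod (ℚ^×)²; places V = {2, 3, 5, 7, 11, 13, 17, 19, 23, 29, ∞}.
(a,b)_2: α=2, β=6; u≡5, v≡7 (mod 8); ε(u)ε(v)=0·1, αω(v)=2·0, βω(u)=6·1; sum ≡ 0  ⇒  +1.
(a,b)_∞: sgn(-91)=−, sgn(-36465)=−, so -1.
(a,b)_11: α=2, u≡7; β=1, v≡7 (mod 11); (7|11)=-1, (7|11)=-1; sign (−1)^0·-1^1·-1^2 = -1.
(a,b)_13: α=1, u≡5; β=1, v≡12 (mod 13); (5|13)=-1, (12|13)=+1; sign (−1)^0·-1^1·+1^1 = -1.
(a,b)_23: α=-2, u≡16; β=-2, v≡12 (mod 23); (16|23)=+1, (12|23)=+1; sign (−1)^0·+1^-2·+1^-2 = +1.
(a,b)_5: α=0, u≡1; β=1, v≡3 (mod 5); (1|5)=+1, (3|5)=-1; sign (−1)^0·+1^1·-1^0 = +1.
(a,b)_7: α=-1, u≡4; β=0, v≡3 (mod 7); (4|7)=+1, (3|7)=-1; sign (−1)^0·+1^0·-1^-1 = -1.
(a,b)_19: α=2, u≡5; β=0, v≡8 (mod 19); (5|19)=+1, (8|19)=-1; sign (−1)^0·+1^0·-1^2 = +1.
(a,b)_3: α=6, u≡2; β=7, v≡1 (mod 3); (2|3)=-1, (1|3)=+1; sign (−1)^0·-1^7·+1^6 = -1.
(a,b)_29: α=0, u≡9; β=-2, v≡21 (mod 29); (9|29)=+1, (21|29)=-1; sign (−1)^0·+1^-2·-1^0 = +1.
(a,b)_17: α=-2, u≡6; β=1, v≡7 (mod 17); (6|17)=-1, (7|17)=-1; sign (−1)^0·-1^1·-1^-2 = -1.
(-91, -36465 / ℚ) ramifies at {3, 7, 11, 13, 17, ∞}: a division algebra.

[3, 7, 11, 13, 17, inf]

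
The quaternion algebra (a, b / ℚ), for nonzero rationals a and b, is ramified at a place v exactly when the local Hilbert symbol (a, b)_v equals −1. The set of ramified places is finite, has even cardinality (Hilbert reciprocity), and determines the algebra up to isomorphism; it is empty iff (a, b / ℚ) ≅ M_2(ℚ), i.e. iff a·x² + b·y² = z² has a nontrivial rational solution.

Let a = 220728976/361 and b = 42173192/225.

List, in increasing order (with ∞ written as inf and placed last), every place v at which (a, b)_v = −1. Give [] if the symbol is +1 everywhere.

[17, 29, 37, 43]

Mod squares: a ≡ 13795561, b ≡ 36482. Check v ∈ {∞, 2, 3, 5, 13, 17, 19, 23, 29, 37, 43}.
v=5: a=5^0·(≡1), b=5^-2·(≡3) mod 5; (1|5)=+1, (3|5)=-1; (−1)^{0·-2·2}·(+1)^-2·(-1)^0 = +1.
v=23: a=23^1·(≡13), b=23^0·(≡9) mod 23; (13|23)=+1, (9|23)=+1; (−1)^{1·0·11}·(+1)^0·(+1)^1 = +1.
v=13: a=13^1·(≡6), b=13^0·(≡12) mod 13; (6|13)=-1, (12|13)=+1; (−1)^{1·0·6}·(-1)^0·(+1)^1 = +1.
v=29: a=29^1·(≡7), b=29^1·(≡27) mod 29; (7|29)=+1, (27|29)=-1; (−1)^{1·1·14}·(+1)^1·(-1)^1 = -1.
v=17: a=17^0·(≡6), b=17^3·(≡4) mod 17; (6|17)=-1, (4|17)=+1; (−1)^{0·3·8}·(-1)^3·(+1)^0 = -1.
v=2: v_2(a)=4, v_2(b)=3; units ≡ 1, 1 (mod 8); ε·ε+αω+βω = 0·0+4·0+3·0 ≡ 0  ⇒  (a,b)_2 = +1.
v=∞: 13795561 > 0 and 36482 > 0  ⇒  (a,b)_∞ = +1.
v=19: a=19^-2·(≡10), b=19^0·(≡2) mod 19; (10|19)=-1, (2|19)=-1; (−1)^{-2·0·9}·(-1)^0·(-1)^-2 = +1.
v=37: a=37^1·(≡34), b=37^1·(≡35) mod 37; (34|37)=+1, (35|37)=-1; (−1)^{1·1·18}·(+1)^1·(-1)^1 = -1.
v=43: a=43^1·(≡24), b=43^0·(≡34) mod 43; (24|43)=+1, (34|43)=-1; (−1)^{1·0·21}·(+1)^0·(-1)^1 = -1.
v=3: a=3^0·(≡1), b=3^-2·(≡2) mod 3; (1|3)=+1, (2|3)=-1; (−1)^{0·-2·1}·(+1)^-2·(-1)^0 = +1.
(13795561, 36482 / ℚ) ramifies at {17, 29, 37, 43}: a division algebra.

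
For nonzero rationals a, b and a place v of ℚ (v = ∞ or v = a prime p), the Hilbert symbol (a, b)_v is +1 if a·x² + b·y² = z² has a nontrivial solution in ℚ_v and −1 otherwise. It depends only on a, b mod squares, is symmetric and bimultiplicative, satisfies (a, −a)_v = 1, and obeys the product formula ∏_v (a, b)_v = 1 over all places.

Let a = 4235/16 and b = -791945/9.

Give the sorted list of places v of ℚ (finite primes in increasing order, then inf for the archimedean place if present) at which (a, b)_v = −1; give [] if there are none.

[2, 5, 7, 11]

(a, b) ≡ (35, -6545) mod (ℚ^×)²; places V = {2, 3, 5, 7, 11, 17, ∞}.
(a,b)_7: α=1, u≡5; β=1, v≡3 (mod 7); (5|7)=-1, (3|7)=-1; sign (−1)^1·-1^1·-1^1 = -1.
(a,b)_2: α=-4, β=0; u≡3, v≡7 (mod 8); ε(u)ε(v)=1·1, αω(v)=-4·0, βω(u)=0·1; sum ≡ 1  ⇒  -1.
(a,b)_5: α=1, u≡2; β=1, v≡4 (mod 5); (2|5)=-1, (4|5)=+1; sign (−1)^0·-1^1·+1^1 = -1.
(a,b)_∞: sgn(35)=+, sgn(-6545)=−, so +1.
(a,b)_11: α=2, u≡7; β=3, v≡6 (mod 11); (7|11)=-1, (6|11)=-1; sign (−1)^0·-1^3·-1^2 = -1.
(a,b)_17: α=0, u≡15; β=1, v≡7 (mod 17); (15|17)=+1, (7|17)=-1; sign (−1)^0·+1^1·-1^0 = +1.
(a,b)_3: α=0, u≡2; β=-2, v≡1 (mod 3); (2|3)=-1, (1|3)=+1; sign (−1)^0·-1^-2·+1^0 = +1.
|Ram(35, -6545)| = 4, even; anisotropic at {2, 5, 7, 11}.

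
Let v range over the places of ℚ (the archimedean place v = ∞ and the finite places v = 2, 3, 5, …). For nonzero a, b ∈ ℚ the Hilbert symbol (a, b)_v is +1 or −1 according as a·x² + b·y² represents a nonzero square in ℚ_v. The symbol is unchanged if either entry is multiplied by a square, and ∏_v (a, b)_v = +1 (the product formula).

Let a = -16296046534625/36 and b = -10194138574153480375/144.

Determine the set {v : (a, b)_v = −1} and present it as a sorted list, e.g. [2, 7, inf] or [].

[17, 41, 53, inf]

Mod squares: a ≡ -651841861385, b ≡ -1042015. Check v ∈ {∞, 2, 3, 5, 11, 13, 17, 23, 29, 37, 41, 53}.
v=29: a=29^1·(≡4), b=29^2·(≡24) mod 29; (4|29)=+1, (24|29)=+1; (−1)^{1·2·14}·(+1)^2·(+1)^1 = +1.
v=13: a=13^1·(≡12), b=13^1·(≡10) mod 13; (12|13)=+1, (10|13)=+1; (−1)^{1·1·6}·(+1)^1·(+1)^1 = +1.
v=∞: -651841861385 < 0 and -1042015 < 0  ⇒  (a,b)_∞ = -1.
v=41: a=41^1·(≡24), b=41^1·(≡9) mod 41; (24|41)=-1, (9|41)=+1; (−1)^{1·1·20}·(-1)^1·(+1)^1 = -1.
v=23: a=23^1·(≡18), b=23^1·(≡11) mod 23; (18|23)=+1, (11|23)=-1; (−1)^{1·1·11}·(+1)^1·(-1)^1 = +1.
v=37: a=37^1·(≡23), b=37^2·(≡7) mod 37; (23|37)=-1, (7|37)=+1; (−1)^{1·2·18}·(-1)^2·(+1)^1 = +1.
v=53: a=53^1·(≡12), b=53^2·(≡5) mod 53; (12|53)=-1, (5|53)=-1; (−1)^{1·2·26}·(-1)^2·(-1)^1 = -1.
v=2: v_2(a)=-2, v_2(b)=-4; units ≡ 7, 1 (mod 8); ε·ε+αω+βω = 1·0+-2·0+-4·0 ≡ 0  ⇒  (a,b)_2 = +1.
v=5: a=5^3·(≡3), b=5^3·(≡3) mod 5; (3|5)=-1, (3|5)=-1; (−1)^{3·3·2}·(-1)^3·(-1)^3 = +1.
v=3: a=3^-2·(≡1), b=3^-2·(≡2) mod 3; (1|3)=+1, (2|3)=-1; (−1)^{-2·-2·1}·(+1)^-2·(-1)^-2 = +1.
v=11: a=11^1·(≡7), b=11^2·(≡1) mod 11; (7|11)=-1, (1|11)=+1; (−1)^{1·2·5}·(-1)^2·(+1)^1 = +1.
v=17: a=17^1·(≡8), b=17^1·(≡3) mod 17; (8|17)=+1, (3|17)=-1; (−1)^{1·1·8}·(+1)^1·(-1)^1 = -1.
|Ram(-651841861385, -1042015)| = 4, even; anisotropic at {17, 41, 53, ∞}.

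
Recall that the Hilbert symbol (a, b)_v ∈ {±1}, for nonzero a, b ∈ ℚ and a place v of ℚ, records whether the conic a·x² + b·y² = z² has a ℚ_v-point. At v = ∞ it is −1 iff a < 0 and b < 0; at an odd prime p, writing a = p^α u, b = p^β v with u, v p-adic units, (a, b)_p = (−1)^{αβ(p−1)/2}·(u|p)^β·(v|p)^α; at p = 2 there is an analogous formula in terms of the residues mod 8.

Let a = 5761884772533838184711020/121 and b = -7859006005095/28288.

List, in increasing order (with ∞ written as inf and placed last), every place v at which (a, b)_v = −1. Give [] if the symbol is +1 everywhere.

[2, 5, 13, 17, 31, 41]

(a, b) ≡ (6355, -1721590) mod (ℚ^×)²; places V = {2, 3, 5, 7, 11, 13, 17, 19, 23, 31, 41, ∞}.
(a,b)_17: α=2, u≡10; β=-1, v≡8 (mod 17); (10|17)=-1, (8|17)=+1; sign (−1)^0·-1^-1·+1^2 = -1.
(a,b)_31: α=5, u≡16; β=2, v≡13 (mod 31); (16|31)=+1, (13|31)=-1; sign (−1)^0·+1^2·-1^5 = -1.
(a,b)_3: α=0, u≡1; β=4, v≡2 (mod 3); (1|3)=+1, (2|3)=-1; sign (−1)^0·+1^4·-1^0 = +1.
(a,b)_13: α=4, u≡5; β=-1, v≡3 (mod 13); (5|13)=-1, (3|13)=+1; sign (−1)^0·-1^-1·+1^4 = -1.
(a,b)_2: α=2, β=-7; u≡3, v≡5 (mod 8); ε(u)ε(v)=1·0, αω(v)=2·1, βω(u)=-7·1; sum ≡ 1  ⇒  -1.
(a,b)_∞: sgn(6355)=+, sgn(-1721590)=−, so +1.
(a,b)_11: α=-2, u≡7; β=0, v≡9 (mod 11); (7|11)=-1, (9|11)=+1; sign (−1)^0·-1^0·+1^-2 = +1.
(a,b)_7: α=2, u≡6; β=2, v≡2 (mod 7); (6|7)=-1, (2|7)=+1; sign (−1)^0·-1^2·+1^2 = +1.
(a,b)_5: α=1, u≡4; β=1, v≡2 (mod 5); (4|5)=+1, (2|5)=-1; sign (−1)^0·+1^1·-1^1 = -1.
(a,b)_19: α=2, u≡5; β=1, v≡7 (mod 19); (5|19)=+1, (7|19)=+1; sign (−1)^0·+1^1·+1^2 = +1.
(a,b)_23: α=0, u≡19; β=2, v≡16 (mod 23); (19|23)=-1, (16|23)=+1; sign (−1)^0·-1^2·+1^0 = +1.
(a,b)_41: α=3, u≡21; β=1, v≡13 (mod 41); (21|41)=+1, (13|41)=-1; sign (−1)^0·+1^1·-1^3 = -1.
(6355, -1721590 / ℚ) ramifies at {2, 5, 13, 17, 31, 41}: a division algebra.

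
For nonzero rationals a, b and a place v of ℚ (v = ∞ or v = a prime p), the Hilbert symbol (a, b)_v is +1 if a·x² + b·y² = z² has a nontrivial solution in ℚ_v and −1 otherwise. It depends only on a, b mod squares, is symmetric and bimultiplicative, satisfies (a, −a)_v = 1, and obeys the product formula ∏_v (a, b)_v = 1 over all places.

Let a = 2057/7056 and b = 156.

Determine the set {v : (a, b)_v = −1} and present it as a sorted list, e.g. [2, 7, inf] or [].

[3, 17]

(a, b) ≡ (17, 39) mod (ℚ^×)²; places V = {2, 3, 7, 11, 13, 17, ∞}.
(a,b)_∞: sgn(17)=+, sgn(39)=+, so +1.
(a,b)_13: α=0, u≡12; β=1, v≡12 (mod 13); (12|13)=+1, (12|13)=+1; sign (−1)^0·+1^1·+1^0 = +1.
(a,b)_11: α=2, u≡10; β=0, v≡2 (mod 11); (10|11)=-1, (2|11)=-1; sign (−1)^0·-1^0·-1^2 = +1.
(a,b)_2: α=-4, β=2; u≡1, v≡7 (mod 8); ε(u)ε(v)=0·1, αω(v)=-4·0, βω(u)=2·0; sum ≡ 0  ⇒  +1.
(a,b)_7: α=-2, u≡5; β=0, v≡2 (mod 7); (5|7)=-1, (2|7)=+1; sign (−1)^0·-1^0·+1^-2 = +1.
(a,b)_3: α=-2, u≡2; β=1, v≡1 (mod 3); (2|3)=-1, (1|3)=+1; sign (−1)^0·-1^1·+1^-2 = -1.
(a,b)_17: α=1, u≡2; β=0, v≡3 (mod 17); (2|17)=+1, (3|17)=-1; sign (−1)^0·+1^0·-1^1 = -1.
|Ram(17, 39)| = 2, even; anisotropic at {3, 17}.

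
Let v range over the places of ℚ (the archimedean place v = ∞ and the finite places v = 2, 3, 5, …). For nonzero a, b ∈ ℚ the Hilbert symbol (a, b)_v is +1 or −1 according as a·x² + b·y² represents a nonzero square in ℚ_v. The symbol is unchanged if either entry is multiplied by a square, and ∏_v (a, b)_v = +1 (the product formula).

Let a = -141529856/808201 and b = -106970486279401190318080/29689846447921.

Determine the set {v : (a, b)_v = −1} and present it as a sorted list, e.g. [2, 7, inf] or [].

(a, b) ≡ (-299, -50830) mod (ℚ^×)²; places V = {2, 5, 11, 13, 17, 19, 23, 29, 31, 41, 43, ∞}.
(a,b)_29: α=-2, u≡1; β=-4, v≡7 (mod 29); (1|29)=+1, (7|29)=+1; sign (−1)^0·+1^-4·+1^-2 = +1.
(a,b)_13: α=1, u≡4; β=3, v≡1 (mod 13); (4|13)=+1, (1|13)=+1; sign (−1)^0·+1^3·+1^1 = +1.
(a,b)_17: α=0, u≡10; β=1, v≡8 (mod 17); (10|17)=-1, (8|17)=+1; sign (−1)^0·-1^1·+1^0 = -1.
(a,b)_5: α=0, u≡4; β=1, v≡4 (mod 5); (4|5)=+1, (4|5)=+1; sign (−1)^0·+1^1·+1^0 = +1.
(a,b)_23: α=1, u≡10; β=3, v≡14 (mod 23); (10|23)=-1, (14|23)=-1; sign (−1)^1·-1^3·-1^1 = -1.
(a,b)_2: α=8, β=13; u≡5, v≡1 (mod 8); ε(u)ε(v)=0·0, αω(v)=8·0, βω(u)=13·1; sum ≡ 1  ⇒  -1.
(a,b)_41: α=0, u≡15; β=2, v≡32 (mod 41); (15|41)=-1, (32|41)=+1; sign (−1)^0·-1^2·+1^0 = +1.
(a,b)_31: α=-2, u≡6; β=-2, v≡9 (mod 31); (6|31)=-1, (9|31)=+1; sign (−1)^0·-1^-2·+1^-2 = +1.
(a,b)_11: α=0, u≡3; β=-2, v≡5 (mod 11); (3|11)=+1, (5|11)=+1; sign (−1)^0·+1^-2·+1^0 = +1.
(a,b)_43: α=2, u≡32; β=4, v≡32 (mod 43); (32|43)=-1, (32|43)=-1; sign (−1)^0·-1^4·-1^2 = +1.
(a,b)_19: α=0, u≡17; β=-2, v≡2 (mod 19); (17|19)=+1, (2|19)=-1; sign (−1)^0·+1^-2·-1^0 = +1.
(a,b)_∞: sgn(-299)=−, sgn(-50830)=−, so -1.
(-299, -50830 / ℚ) ramifies at {2, 17, 23, ∞}: a division algebra.

[2, 17, 23, inf]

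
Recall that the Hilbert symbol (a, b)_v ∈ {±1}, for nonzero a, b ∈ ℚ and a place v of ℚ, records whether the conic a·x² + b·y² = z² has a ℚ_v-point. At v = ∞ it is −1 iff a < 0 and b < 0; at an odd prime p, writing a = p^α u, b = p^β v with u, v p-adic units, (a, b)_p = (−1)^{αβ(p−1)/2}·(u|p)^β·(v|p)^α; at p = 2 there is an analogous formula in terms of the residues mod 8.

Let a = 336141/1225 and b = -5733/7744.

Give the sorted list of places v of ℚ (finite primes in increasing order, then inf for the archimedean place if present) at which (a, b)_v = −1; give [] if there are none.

[]

Mod squares: a ≡ 221, b ≡ -13. Check v ∈ {∞, 2, 3, 5, 7, 11, 13, 17}.
v=∞: 221 > 0 and -13 < 0  ⇒  (a,b)_∞ = +1.
v=13: a=13^3·(≡12), b=13^1·(≡3) mod 13; (12|13)=+1, (3|13)=+1; (−1)^{3·1·6}·(+1)^1·(+1)^3 = +1.
v=5: a=5^-2·(≡4), b=5^0·(≡3) mod 5; (4|5)=+1, (3|5)=-1; (−1)^{-2·0·2}·(+1)^0·(-1)^-2 = +1.
v=7: a=7^-2·(≡2), b=7^2·(≡1) mod 7; (2|7)=+1, (1|7)=+1; (−1)^{-2·2·3}·(+1)^2·(+1)^-2 = +1.
v=3: a=3^2·(≡2), b=3^2·(≡2) mod 3; (2|3)=-1, (2|3)=-1; (−1)^{2·2·1}·(-1)^2·(-1)^2 = +1.
v=11: a=11^0·(≡9), b=11^-2·(≡1) mod 11; (9|11)=+1, (1|11)=+1; (−1)^{0·-2·5}·(+1)^-2·(+1)^0 = +1.
v=17: a=17^1·(≡2), b=17^0·(≡9) mod 17; (2|17)=+1, (9|17)=+1; (−1)^{1·0·8}·(+1)^0·(+1)^1 = +1.
v=2: v_2(a)=0, v_2(b)=-6; units ≡ 5, 3 (mod 8); ε·ε+αω+βω = 0·1+0·1+-6·1 ≡ 0  ⇒  (a,b)_2 = +1.
Ram(a, b) = ∅: the form 221·x² + -13·y² − z² is isotropic over every ℚ_v, so by Hasse–Minkowski it is isotropic over ℚ.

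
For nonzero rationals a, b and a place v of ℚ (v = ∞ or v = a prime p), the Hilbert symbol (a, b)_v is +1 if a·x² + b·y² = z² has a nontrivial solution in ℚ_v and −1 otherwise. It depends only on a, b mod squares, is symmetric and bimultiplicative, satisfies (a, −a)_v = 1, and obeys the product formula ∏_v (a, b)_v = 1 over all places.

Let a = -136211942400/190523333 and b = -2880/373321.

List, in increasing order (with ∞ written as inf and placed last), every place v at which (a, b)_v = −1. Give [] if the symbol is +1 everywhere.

[5, 11, 17, inf]

(a, b) ≡ (-3927, -5) mod (ℚ^×)²; places V = {2, 3, 5, 7, 11, 13, 17, 19, 47, ∞}.
(a,b)_13: α=-2, u≡9; β=-2, v≡7 (mod 13); (9|13)=+1, (7|13)=-1; sign (−1)^0·+1^-2·-1^-2 = +1.
(a,b)_∞: sgn(-3927)=−, sgn(-5)=−, so -1.
(a,b)_7: α=-1, u≡6; β=0, v≡1 (mod 7); (6|7)=-1, (1|7)=+1; sign (−1)^0·-1^0·+1^-1 = +1.
(a,b)_47: α=0, u≡32; β=-2, v≡18 (mod 47); (32|47)=+1, (18|47)=+1; sign (−1)^0·+1^-2·+1^0 = +1.
(a,b)_5: α=2, u≡3; β=1, v≡4 (mod 5); (3|5)=-1, (4|5)=+1; sign (−1)^0·-1^1·+1^2 = -1.
(a,b)_19: α=2, u≡1; β=0, v≡3 (mod 19); (1|19)=+1, (3|19)=-1; sign (−1)^0·+1^0·-1^2 = +1.
(a,b)_2: α=10, β=6; u≡1, v≡3 (mod 8); ε(u)ε(v)=0·1, αω(v)=10·1, βω(u)=6·0; sum ≡ 0  ⇒  +1.
(a,b)_3: α=1, u≡2; β=2, v≡1 (mod 3); (2|3)=-1, (1|3)=+1; sign (−1)^0·-1^2·+1^1 = +1.
(a,b)_11: α=-5, u≡10; β=0, v≡8 (mod 11); (10|11)=-1, (8|11)=-1; sign (−1)^0·-1^0·-1^-5 = -1.
(a,b)_17: α=3, u≡5; β=0, v≡10 (mod 17); (5|17)=-1, (10|17)=-1; sign (−1)^0·-1^0·-1^3 = -1.
Ram(-3927, -5) = {5, 11, 17, ∞}; no ℚ_5-point on the conic.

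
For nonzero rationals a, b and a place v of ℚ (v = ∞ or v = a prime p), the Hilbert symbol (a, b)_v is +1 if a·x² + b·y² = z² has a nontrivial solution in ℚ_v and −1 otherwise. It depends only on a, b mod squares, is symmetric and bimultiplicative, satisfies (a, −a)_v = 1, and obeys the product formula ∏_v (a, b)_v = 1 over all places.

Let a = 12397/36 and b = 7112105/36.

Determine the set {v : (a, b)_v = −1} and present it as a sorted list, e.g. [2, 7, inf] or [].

[5, 13, 23, 29]

(a, b) ≡ (253, 145145) mod (ℚ^×)²; places V = {2, 3, 5, 7, 11, 13, 23, 29, ∞}.
(a,b)_5: α=0, u≡2; β=1, v≡1 (mod 5); (2|5)=-1, (1|5)=+1; sign (−1)^0·-1^1·+1^0 = -1.
(a,b)_3: α=-2, u≡1; β=-2, v≡2 (mod 3); (1|3)=+1, (2|3)=-1; sign (−1)^0·+1^-2·-1^-2 = +1.
(a,b)_11: α=1, u≡9; β=1, v≡10 (mod 11); (9|11)=+1, (10|11)=-1; sign (−1)^1·+1^1·-1^1 = +1.
(a,b)_2: α=-2, β=-2; u≡5, v≡1 (mod 8); ε(u)ε(v)=0·0, αω(v)=-2·0, βω(u)=-2·1; sum ≡ 0  ⇒  +1.
(a,b)_7: α=2, u≡1; β=3, v≡1 (mod 7); (1|7)=+1, (1|7)=+1; sign (−1)^0·+1^3·+1^2 = +1.
(a,b)_29: α=0, u≡2; β=1, v≡3 (mod 29); (2|29)=-1, (3|29)=-1; sign (−1)^0·-1^1·-1^0 = -1.
(a,b)_23: α=1, u≡22; β=0, v≡7 (mod 23); (22|23)=-1, (7|23)=-1; sign (−1)^0·-1^0·-1^1 = -1.
(a,b)_∞: sgn(253)=+, sgn(145145)=+, so +1.
(a,b)_13: α=0, u≡6; β=1, v≡11 (mod 13); (6|13)=-1, (11|13)=-1; sign (−1)^0·-1^1·-1^0 = -1.
Ram(253, 145145) = {5, 13, 23, 29}; no ℚ_5-point on the conic.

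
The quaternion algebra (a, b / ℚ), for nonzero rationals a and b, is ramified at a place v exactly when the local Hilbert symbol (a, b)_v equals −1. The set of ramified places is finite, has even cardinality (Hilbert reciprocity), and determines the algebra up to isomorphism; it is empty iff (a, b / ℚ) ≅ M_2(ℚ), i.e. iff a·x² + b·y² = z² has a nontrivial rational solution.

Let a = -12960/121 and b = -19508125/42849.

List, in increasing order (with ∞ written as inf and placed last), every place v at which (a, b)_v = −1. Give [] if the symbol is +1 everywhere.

[5, inf]

Mod squares: a ≡ -10, b ≡ -13. Check v ∈ {∞, 2, 3, 5, 7, 11, 13, 23}.
v=13: a=13^0·(≡10), b=13^1·(≡4) mod 13; (10|13)=+1, (4|13)=+1; (−1)^{0·1·6}·(+1)^1·(+1)^0 = +1.
v=3: a=3^4·(≡2), b=3^-4·(≡2) mod 3; (2|3)=-1, (2|3)=-1; (−1)^{4·-4·1}·(-1)^-4·(-1)^4 = +1.
v=∞: -10 < 0 and -13 < 0  ⇒  (a,b)_∞ = -1.
v=5: a=5^1·(≡3), b=5^4·(≡3) mod 5; (3|5)=-1, (3|5)=-1; (−1)^{1·4·2}·(-1)^4·(-1)^1 = -1.
v=7: a=7^0·(≡2), b=7^4·(≡1) mod 7; (2|7)=+1, (1|7)=+1; (−1)^{0·4·3}·(+1)^4·(+1)^0 = +1.
v=11: a=11^-2·(≡9), b=11^0·(≡3) mod 11; (9|11)=+1, (3|11)=+1; (−1)^{-2·0·5}·(+1)^0·(+1)^-2 = +1.
v=2: v_2(a)=5, v_2(b)=0; units ≡ 3, 3 (mod 8); ε·ε+αω+βω = 1·1+5·1+0·1 ≡ 0  ⇒  (a,b)_2 = +1.
v=23: a=23^0·(≡2), b=23^-2·(≡7) mod 23; (2|23)=+1, (7|23)=-1; (−1)^{0·-2·11}·(+1)^-2·(-1)^0 = +1.
Ram(-10, -13) = {5, ∞}; no ℚ_5-point on the conic.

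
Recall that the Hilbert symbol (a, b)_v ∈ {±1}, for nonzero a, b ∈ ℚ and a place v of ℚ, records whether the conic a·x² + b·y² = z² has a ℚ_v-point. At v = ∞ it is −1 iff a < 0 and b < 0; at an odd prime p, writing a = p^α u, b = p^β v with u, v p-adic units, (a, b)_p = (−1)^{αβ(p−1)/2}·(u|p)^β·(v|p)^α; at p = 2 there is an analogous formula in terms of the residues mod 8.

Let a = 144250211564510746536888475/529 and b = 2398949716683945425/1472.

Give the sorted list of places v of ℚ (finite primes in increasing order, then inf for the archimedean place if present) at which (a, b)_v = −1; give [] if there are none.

Mod squares: a ≡ 664651, b ≡ 101959. Check v ∈ {∞, 2, 5, 7, 11, 13, 23, 29, 31, 41, 43}.
v=41: a=41^3·(≡10), b=41^2·(≡1) mod 41; (10|41)=+1, (1|41)=+1; (−1)^{3·2·20}·(+1)^2·(+1)^3 = +1.
v=∞: 664651 > 0 and 101959 > 0  ⇒  (a,b)_∞ = +1.
v=23: a=23^-2·(≡11), b=23^-1·(≡5) mod 23; (11|23)=-1, (5|23)=-1; (−1)^{-2·-1·11}·(-1)^-1·(-1)^-2 = -1.
v=2: v_2(a)=0, v_2(b)=-6; units ≡ 3, 7 (mod 8); ε·ε+αω+βω = 1·1+0·0+-6·1 ≡ 1  ⇒  (a,b)_2 = -1.
v=5: a=5^2·(≡1), b=5^2·(≡1) mod 5; (1|5)=+1, (1|5)=+1; (−1)^{2·2·2}·(+1)^2·(+1)^2 = +1.
v=29: a=29^3·(≡9), b=29^2·(≡5) mod 29; (9|29)=+1, (5|29)=+1; (−1)^{3·2·14}·(+1)^2·(+1)^3 = +1.
v=31: a=31^2·(≡27), b=31^1·(≡26) mod 31; (27|31)=-1, (26|31)=-1; (−1)^{2·1·15}·(-1)^1·(-1)^2 = -1.
v=43: a=43^3·(≡2), b=43^2·(≡6) mod 43; (2|43)=-1, (6|43)=+1; (−1)^{3·2·21}·(-1)^2·(+1)^3 = +1.
v=7: a=7^0·(≡4), b=7^2·(≡4) mod 7; (4|7)=+1, (4|7)=+1; (−1)^{0·2·3}·(+1)^2·(+1)^0 = +1.
v=13: a=13^5·(≡8), b=13^3·(≡12) mod 13; (8|13)=-1, (12|13)=+1; (−1)^{5·3·6}·(-1)^3·(+1)^5 = -1.
v=11: a=11^2·(≡1), b=11^1·(≡10) mod 11; (1|11)=+1, (10|11)=-1; (−1)^{2·1·5}·(+1)^1·(-1)^2 = +1.
Ram(664651, 101959) = {2, 13, 23, 31}; no ℚ_2-point on the conic.

[2, 13, 23, 31]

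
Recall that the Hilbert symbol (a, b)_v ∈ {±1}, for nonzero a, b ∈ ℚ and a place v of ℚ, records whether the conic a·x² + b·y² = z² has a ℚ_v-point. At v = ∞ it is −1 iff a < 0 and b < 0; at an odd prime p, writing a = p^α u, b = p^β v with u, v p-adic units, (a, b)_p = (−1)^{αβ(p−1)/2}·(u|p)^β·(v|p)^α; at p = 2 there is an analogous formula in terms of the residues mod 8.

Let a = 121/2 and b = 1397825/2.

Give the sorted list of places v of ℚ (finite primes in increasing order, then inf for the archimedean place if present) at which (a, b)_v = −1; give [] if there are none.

[11, 13]

(a, b) ≡ (2, 111826) mod (ℚ^×)²; places V = {2, 5, 11, 13, 17, 23, ∞}.
(a,b)_5: α=0, u≡3; β=2, v≡4 (mod 5); (3|5)=-1, (4|5)=+1; sign (−1)^0·-1^2·+1^0 = +1.
(a,b)_17: α=0, u≡1; β=1, v≡15 (mod 17); (1|17)=+1, (15|17)=+1; sign (−1)^0·+1^1·+1^0 = +1.
(a,b)_13: α=0, u≡2; β=1, v≡1 (mod 13); (2|13)=-1, (1|13)=+1; sign (−1)^0·-1^1·+1^0 = -1.
(a,b)_11: α=2, u≡6; β=1, v≡7 (mod 11); (6|11)=-1, (7|11)=-1; sign (−1)^0·-1^1·-1^2 = -1.
(a,b)_∞: sgn(2)=+, sgn(111826)=+, so +1.
(a,b)_2: α=-1, β=-1; u≡1, v≡1 (mod 8); ε(u)ε(v)=0·0, αω(v)=-1·0, βω(u)=-1·0; sum ≡ 0  ⇒  +1.
(a,b)_23: α=0, u≡3; β=1, v≡16 (mod 23); (3|23)=+1, (16|23)=+1; sign (−1)^0·+1^1·+1^0 = +1.
(2, 111826 / ℚ) ramifies at {11, 13}: a division algebra.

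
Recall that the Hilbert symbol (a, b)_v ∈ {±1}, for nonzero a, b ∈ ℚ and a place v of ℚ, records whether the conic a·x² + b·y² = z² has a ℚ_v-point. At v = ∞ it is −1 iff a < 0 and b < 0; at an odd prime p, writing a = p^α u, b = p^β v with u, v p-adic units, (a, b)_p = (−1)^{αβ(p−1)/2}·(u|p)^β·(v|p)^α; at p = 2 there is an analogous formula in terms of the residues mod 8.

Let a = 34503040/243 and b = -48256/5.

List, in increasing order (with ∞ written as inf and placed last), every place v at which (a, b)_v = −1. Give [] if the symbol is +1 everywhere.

[2, 13]

Mod squares: a ≡ 9570, b ≡ -3770. Check v ∈ {∞, 2, 3, 5, 11, 13, 29}.
v=29: a=29^1·(≡19), b=29^1·(≡21) mod 29; (19|29)=-1, (21|29)=-1; (−1)^{1·1·14}·(-1)^1·(-1)^1 = +1.
v=11: a=11^1·(≡1), b=11^0·(≡9) mod 11; (1|11)=+1, (9|11)=+1; (−1)^{1·0·5}·(+1)^0·(+1)^1 = +1.
v=13: a=13^2·(≡11), b=13^1·(≡9) mod 13; (11|13)=-1, (9|13)=+1; (−1)^{2·1·6}·(-1)^1·(+1)^2 = -1.
v=3: a=3^-5·(≡1), b=3^0·(≡1) mod 3; (1|3)=+1, (1|3)=+1; (−1)^{-5·0·1}·(+1)^0·(+1)^-5 = +1.
v=∞: 9570 > 0 and -3770 < 0  ⇒  (a,b)_∞ = +1.
v=2: v_2(a)=7, v_2(b)=7; units ≡ 1, 3 (mod 8); ε·ε+αω+βω = 0·1+7·1+7·0 ≡ 1  ⇒  (a,b)_2 = -1.
v=5: a=5^1·(≡1), b=5^-1·(≡4) mod 5; (1|5)=+1, (4|5)=+1; (−1)^{1·-1·2}·(+1)^-1·(+1)^1 = +1.
Ram(9570, -3770) = {2, 13}; no ℚ_2-point on the conic.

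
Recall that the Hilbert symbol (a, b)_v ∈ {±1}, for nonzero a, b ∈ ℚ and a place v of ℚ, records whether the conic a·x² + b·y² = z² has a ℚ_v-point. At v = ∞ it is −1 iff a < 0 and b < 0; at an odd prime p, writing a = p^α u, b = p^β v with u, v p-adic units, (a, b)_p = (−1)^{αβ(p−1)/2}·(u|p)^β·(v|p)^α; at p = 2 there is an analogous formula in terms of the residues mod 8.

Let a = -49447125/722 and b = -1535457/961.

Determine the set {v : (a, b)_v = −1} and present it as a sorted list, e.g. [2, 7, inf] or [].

[2, 5, 11, inf]

Mod squares: a ≡ -8970, b ≡ -5313. Check v ∈ {∞, 2, 3, 5, 7, 11, 13, 17, 19, 23, 31}.
v=19: a=19^-2·(≡7), b=19^0·(≡6) mod 19; (7|19)=+1, (6|19)=+1; (−1)^{-2·0·9}·(+1)^0·(+1)^-2 = +1.
v=31: a=31^0·(≡5), b=31^-2·(≡4) mod 31; (5|31)=+1, (4|31)=+1; (−1)^{0·-2·15}·(+1)^-2·(+1)^0 = +1.
v=7: a=7^2·(≡2), b=7^1·(≡4) mod 7; (2|7)=+1, (4|7)=+1; (−1)^{2·1·3}·(+1)^1·(+1)^2 = +1.
v=5: a=5^3·(≡4), b=5^0·(≡3) mod 5; (4|5)=+1, (3|5)=-1; (−1)^{3·0·2}·(+1)^0·(-1)^3 = -1.
v=23: a=23^1·(≡3), b=23^1·(≡21) mod 23; (3|23)=+1, (21|23)=-1; (−1)^{1·1·11}·(+1)^1·(-1)^1 = +1.
v=13: a=13^1·(≡12), b=13^0·(≡1) mod 13; (12|13)=+1, (1|13)=+1; (−1)^{1·0·6}·(+1)^0·(+1)^1 = +1.
v=2: v_2(a)=-1, v_2(b)=0; units ≡ 3, 7 (mod 8); ε·ε+αω+βω = 1·1+-1·0+0·1 ≡ 1  ⇒  (a,b)_2 = -1.
v=11: a=11^0·(≡6), b=11^1·(≡9) mod 11; (6|11)=-1, (9|11)=+1; (−1)^{0·1·5}·(-1)^1·(+1)^0 = -1.
v=∞: -8970 < 0 and -5313 < 0  ⇒  (a,b)_∞ = -1.
v=3: a=3^3·(≡1), b=3^1·(≡2) mod 3; (1|3)=+1, (2|3)=-1; (−1)^{3·1·1}·(+1)^1·(-1)^3 = +1.
v=17: a=17^0·(≡14), b=17^2·(≡16) mod 17; (14|17)=-1, (16|17)=+1; (−1)^{0·2·8}·(-1)^2·(+1)^0 = +1.
(-8970, -5313 / ℚ) ramifies at {2, 5, 11, ∞}: a division algebra.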